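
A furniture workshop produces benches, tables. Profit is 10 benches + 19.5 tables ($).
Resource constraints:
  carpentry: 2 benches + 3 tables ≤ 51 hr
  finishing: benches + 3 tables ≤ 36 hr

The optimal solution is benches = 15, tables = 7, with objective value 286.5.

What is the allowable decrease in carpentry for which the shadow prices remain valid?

15

Binding constraints: carpentry, finishing. The basis is B = [[2,3],[1,3]] with det 3.
Per unit decrease in carpentry, x* moves by d = (-1, 0.3333).
The basis stays optimal until benches reaches 0; allowable decrease = 15 hr.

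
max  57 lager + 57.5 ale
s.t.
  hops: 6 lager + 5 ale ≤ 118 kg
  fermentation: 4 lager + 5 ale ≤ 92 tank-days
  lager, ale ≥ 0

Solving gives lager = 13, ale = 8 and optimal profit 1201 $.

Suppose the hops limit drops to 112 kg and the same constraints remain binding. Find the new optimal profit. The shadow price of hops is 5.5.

1168

Δb = -6, so new z* = 1201 + (5.5)·(-6) = 1201 − 33 = 1168.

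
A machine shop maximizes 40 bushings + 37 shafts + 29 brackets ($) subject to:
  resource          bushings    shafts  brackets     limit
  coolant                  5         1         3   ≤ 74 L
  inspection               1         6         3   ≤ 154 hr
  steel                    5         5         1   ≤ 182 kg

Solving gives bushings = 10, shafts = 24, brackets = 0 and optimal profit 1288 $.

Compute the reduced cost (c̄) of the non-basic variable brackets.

At the optimum: coolant uses 74 of 74 (binding); inspection uses 154 of 154 (binding); steel uses 170 of 182 (slack = 12).
Since steel is not tight, its dual is 0.
The binding rows give the dual system: 5·y_coolant + 1·y_inspection = 40 and 1·y_coolant + 6·y_inspection = 37.
Solving: y_coolant = 7, y_inspection = 5.
Reduced cost of brackets: c₃ − yᵀa₃ = 29 − (7·3 + 5·3) = 29 − 36 = -7.

-7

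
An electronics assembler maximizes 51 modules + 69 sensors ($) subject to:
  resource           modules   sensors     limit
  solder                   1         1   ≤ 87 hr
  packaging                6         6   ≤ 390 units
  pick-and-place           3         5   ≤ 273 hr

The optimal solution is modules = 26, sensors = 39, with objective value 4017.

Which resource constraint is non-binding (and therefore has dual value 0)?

solder: 65/87 (slack 22)
packaging: 390/390 (binding)
pick-and-place: 273/273 (binding)
By complementary slackness, a constraint with positive slack has shadow price 0 → solder.

solder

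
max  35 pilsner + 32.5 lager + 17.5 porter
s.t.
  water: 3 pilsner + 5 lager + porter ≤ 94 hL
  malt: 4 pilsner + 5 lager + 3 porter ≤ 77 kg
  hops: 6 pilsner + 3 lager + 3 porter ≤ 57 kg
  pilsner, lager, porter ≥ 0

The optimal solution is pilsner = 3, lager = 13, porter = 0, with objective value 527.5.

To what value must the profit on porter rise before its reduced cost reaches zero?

At the optimum: water uses 74 of 94 (slack = 20); malt uses 77 of 77 (binding); hops uses 57 of 57 (binding).
Since water is not tight, its dual is 0.
Dual feasibility on the basic columns requires 4·y_malt + 6·y_hops = 35, 5·y_malt + 3·y_hops = 32.5.
→ y_malt = 5 and y_hops = 2.5.
porter enters the basis when its profit ≥ yᵀa₃ = 5·3 + 2.5·3 = 22.5.

22.5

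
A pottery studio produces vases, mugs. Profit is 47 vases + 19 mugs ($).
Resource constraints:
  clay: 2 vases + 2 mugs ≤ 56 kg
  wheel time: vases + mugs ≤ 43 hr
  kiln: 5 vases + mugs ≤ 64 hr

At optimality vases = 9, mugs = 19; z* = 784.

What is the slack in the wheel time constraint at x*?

wheel time used = 1·9 + 1·19 = 28; slack = 43 − 28 = 15.

15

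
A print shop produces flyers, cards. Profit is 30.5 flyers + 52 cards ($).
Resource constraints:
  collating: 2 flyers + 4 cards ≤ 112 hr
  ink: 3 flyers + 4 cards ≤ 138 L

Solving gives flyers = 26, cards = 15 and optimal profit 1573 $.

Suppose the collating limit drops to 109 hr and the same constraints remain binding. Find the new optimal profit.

1547.5

At the optimum: collating uses 112 of 112 (binding); ink uses 138 of 138 (binding).
Dual feasibility on the basic columns requires 2·y_collating + 3·y_ink = 30.5, 4·y_collating + 4·y_ink = 52.
→ y_collating = 8.5 and y_ink = 4.5.
Δz = y_collating·Δb = 8.5 × (-3) = -25.5, so new z* = 1573 − 25.5 = 1547.5.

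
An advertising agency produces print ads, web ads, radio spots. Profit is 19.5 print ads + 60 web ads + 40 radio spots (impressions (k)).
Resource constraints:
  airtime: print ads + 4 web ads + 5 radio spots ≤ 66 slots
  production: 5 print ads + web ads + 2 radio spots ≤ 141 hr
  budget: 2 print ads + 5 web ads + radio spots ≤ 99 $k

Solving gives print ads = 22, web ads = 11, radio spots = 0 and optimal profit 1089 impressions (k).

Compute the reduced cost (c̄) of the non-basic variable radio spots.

Check each constraint at x*: airtime 66/66 (tight); production 121/141 (slack 20); budget 99/99 (tight).
Since production is not tight, its dual is 0.
The binding rows give the dual system: 1·y_airtime + 2·y_budget = 19.5 and 4·y_airtime + 5·y_budget = 60.
This yields shadow prices y_airtime = 7.5, y_budget = 6.
Reduced cost of radio spots: c₃ − yᵀa₃ = 40 − (7.5·5 + 6·1) = 40 − 43.5 = -3.5.

-3.5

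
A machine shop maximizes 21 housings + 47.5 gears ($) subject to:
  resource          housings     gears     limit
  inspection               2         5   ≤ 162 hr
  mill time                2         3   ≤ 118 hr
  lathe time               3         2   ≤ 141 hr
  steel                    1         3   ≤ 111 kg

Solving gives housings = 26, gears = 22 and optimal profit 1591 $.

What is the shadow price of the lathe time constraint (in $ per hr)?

At the optimum: inspection uses 162 of 162 (binding); mill time uses 118 of 118 (binding); lathe time uses 122 of 141 (slack = 19); steel uses 92 of 111 (slack = 19).
By complementary slackness, y = 0 for the non-binding constraints.
From A_Bᵀ y = c: 2·y_inspection + 2·y_mill time = 21; 5·y_inspection + 3·y_mill time = 47.5.
→ y_inspection = 8 and y_mill time = 2.5.
Shadow price of lathe time = 0.

0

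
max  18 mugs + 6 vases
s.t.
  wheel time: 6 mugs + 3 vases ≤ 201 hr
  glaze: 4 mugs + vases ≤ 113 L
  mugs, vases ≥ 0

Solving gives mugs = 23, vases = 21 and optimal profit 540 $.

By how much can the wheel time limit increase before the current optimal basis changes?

Binding constraints: wheel time, glaze. The basis is B = [[6,3],[4,1]] with det -6.
Per unit increase in wheel time, x* moves by d = (-0.1667, 0.6667).
The basis stays optimal until mugs reaches 0; allowable increase = 138 hr.

138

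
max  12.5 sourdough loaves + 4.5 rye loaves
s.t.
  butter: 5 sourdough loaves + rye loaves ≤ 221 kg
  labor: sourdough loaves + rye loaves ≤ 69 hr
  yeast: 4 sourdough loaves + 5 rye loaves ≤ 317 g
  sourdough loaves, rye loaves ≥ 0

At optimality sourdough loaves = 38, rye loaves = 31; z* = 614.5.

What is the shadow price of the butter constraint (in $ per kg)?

2

Check each constraint at x*: butter 221/221 (tight); labor 69/69 (tight); yeast 307/317 (slack 10).
Since yeast is not tight, its dual is 0.
The binding rows give the dual system: 5·y_butter + 1·y_labor = 12.5 and 1·y_butter + 1·y_labor = 4.5.
This yields shadow prices y_butter = 2, y_labor = 2.5.
Shadow price of butter = 2.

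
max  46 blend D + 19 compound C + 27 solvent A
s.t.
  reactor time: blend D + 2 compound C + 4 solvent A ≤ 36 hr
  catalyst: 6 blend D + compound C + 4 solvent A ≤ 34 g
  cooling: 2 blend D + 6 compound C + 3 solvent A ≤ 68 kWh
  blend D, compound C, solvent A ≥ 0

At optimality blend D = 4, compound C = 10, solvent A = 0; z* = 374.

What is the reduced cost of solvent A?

Check each constraint at x*: reactor time 24/36 (slack 12); catalyst 34/34 (tight); cooling 68/68 (tight).
Since reactor time is not tight, its dual is 0.
From A_Bᵀ y = c: 6·y_catalyst + 2·y_cooling = 46; 1·y_catalyst + 6·y_cooling = 19.
This yields shadow prices y_catalyst = 7, y_cooling = 2.
Reduced cost of solvent A: c₃ − yᵀa₃ = 27 − (7·4 + 2·3) = 27 − 34 = -7.

-7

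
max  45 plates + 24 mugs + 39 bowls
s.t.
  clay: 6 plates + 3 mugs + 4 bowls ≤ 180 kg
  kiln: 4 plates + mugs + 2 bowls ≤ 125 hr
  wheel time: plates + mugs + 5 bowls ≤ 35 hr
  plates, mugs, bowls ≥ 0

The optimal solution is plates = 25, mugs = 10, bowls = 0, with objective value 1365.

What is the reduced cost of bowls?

-4

Check each constraint at x*: clay 180/180 (tight); kiln 110/125 (slack 15); wheel time 35/35 (tight).
Slack constraints have shadow price 0 (complementary slackness).
From A_Bᵀ y = c: 6·y_clay + 1·y_wheel time = 45; 3·y_clay + 1·y_wheel time = 24.
Solving: y_clay = 7, y_wheel time = 3.
Reduced cost of bowls: c₃ − yᵀa₃ = 39 − (7·4 + 3·5) = 39 − 43 = -4.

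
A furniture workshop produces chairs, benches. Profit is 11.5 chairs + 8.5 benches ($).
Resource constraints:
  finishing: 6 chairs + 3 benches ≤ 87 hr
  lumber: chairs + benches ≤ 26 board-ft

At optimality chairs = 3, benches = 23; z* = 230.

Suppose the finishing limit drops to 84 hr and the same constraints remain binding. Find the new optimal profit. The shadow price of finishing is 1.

227

Δb = -3, so new z* = 230 + (1)·(-3) = 230 − 3 = 227.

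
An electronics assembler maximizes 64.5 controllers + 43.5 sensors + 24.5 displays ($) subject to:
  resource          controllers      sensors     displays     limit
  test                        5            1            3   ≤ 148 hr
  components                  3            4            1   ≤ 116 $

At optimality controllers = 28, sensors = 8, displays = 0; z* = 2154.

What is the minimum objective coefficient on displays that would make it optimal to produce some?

Check each constraint at x*: test 148/148 (tight); components 116/116 (tight).
From A_Bᵀ y = c: 5·y_test + 3·y_components = 64.5; 1·y_test + 4·y_components = 43.5.
→ y_test = 7.5 and y_components = 9.
displays enters the basis when its profit ≥ yᵀa₃ = 7.5·3 + 9·1 = 31.5.

31.5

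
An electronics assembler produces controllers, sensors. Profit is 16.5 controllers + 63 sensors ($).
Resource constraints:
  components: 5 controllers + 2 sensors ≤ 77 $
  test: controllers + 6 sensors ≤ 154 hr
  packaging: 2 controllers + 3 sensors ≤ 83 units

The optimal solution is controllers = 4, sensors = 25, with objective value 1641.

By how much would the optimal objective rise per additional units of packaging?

Check each constraint at x*: components 70/77 (slack 7); test 154/154 (tight); packaging 83/83 (tight).
Since components is not tight, its dual is 0.
From A_Bᵀ y = c: 1·y_test + 2·y_packaging = 16.5; 6·y_test + 3·y_packaging = 63.
This yields shadow prices y_test = 8.5, y_packaging = 4.
Shadow price of packaging = 4.

4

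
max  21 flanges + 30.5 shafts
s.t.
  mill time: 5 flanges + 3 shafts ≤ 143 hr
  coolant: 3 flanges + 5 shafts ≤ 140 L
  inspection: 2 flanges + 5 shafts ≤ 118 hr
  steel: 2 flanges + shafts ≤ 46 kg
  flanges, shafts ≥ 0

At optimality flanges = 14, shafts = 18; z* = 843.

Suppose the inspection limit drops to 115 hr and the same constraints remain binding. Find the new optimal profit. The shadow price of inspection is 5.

828

Δb = -3, so new z* = 843 + (5)·(-3) = 843 − 15 = 828.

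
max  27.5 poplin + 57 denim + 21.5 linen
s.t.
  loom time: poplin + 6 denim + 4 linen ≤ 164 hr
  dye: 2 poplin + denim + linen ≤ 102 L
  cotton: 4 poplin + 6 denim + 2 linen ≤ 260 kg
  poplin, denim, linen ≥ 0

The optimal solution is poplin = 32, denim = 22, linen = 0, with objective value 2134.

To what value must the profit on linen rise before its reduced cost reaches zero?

Check each constraint at x*: loom time 164/164 (tight); dye 86/102 (slack 16); cotton 260/260 (tight).
Slack constraints have shadow price 0 (complementary slackness).
From A_Bᵀ y = c: 1·y_loom time + 4·y_cotton = 27.5; 6·y_loom time + 6·y_cotton = 57.
→ y_loom time = 3.5 and y_cotton = 6.
linen enters the basis when its profit ≥ yᵀa₃ = 3.5·4 + 6·2 = 26.

26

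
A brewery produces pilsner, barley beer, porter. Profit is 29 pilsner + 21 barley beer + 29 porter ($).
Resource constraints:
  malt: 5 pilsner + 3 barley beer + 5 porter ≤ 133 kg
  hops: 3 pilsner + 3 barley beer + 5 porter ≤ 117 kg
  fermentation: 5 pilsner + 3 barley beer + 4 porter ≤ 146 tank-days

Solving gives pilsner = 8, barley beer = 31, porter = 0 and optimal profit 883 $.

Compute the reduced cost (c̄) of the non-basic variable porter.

-6

Binding: malt and hops. Non-binding: fermentation (13 unused).
By complementary slackness, y = 0 for the non-binding constraint.
The binding rows give the dual system: 5·y_malt + 3·y_hops = 29 and 3·y_malt + 3·y_hops = 21.
→ y_malt = 4 and y_hops = 3.
Reduced cost of porter: c₃ − yᵀa₃ = 29 − (4·5 + 3·5) = 29 − 35 = -6.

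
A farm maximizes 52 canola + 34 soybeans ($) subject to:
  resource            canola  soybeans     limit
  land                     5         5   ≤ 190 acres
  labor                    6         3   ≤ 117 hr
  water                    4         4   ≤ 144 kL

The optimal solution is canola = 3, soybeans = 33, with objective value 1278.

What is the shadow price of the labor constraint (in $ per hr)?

6

Check each constraint at x*: land 180/190 (slack 10); labor 117/117 (tight); water 144/144 (tight).
Slack constraints have shadow price 0 (complementary slackness).
From A_Bᵀ y = c: 6·y_labor + 4·y_water = 52; 3·y_labor + 4·y_water = 34.
This yields shadow prices y_labor = 6, y_water = 4.
Shadow price of labor = 6.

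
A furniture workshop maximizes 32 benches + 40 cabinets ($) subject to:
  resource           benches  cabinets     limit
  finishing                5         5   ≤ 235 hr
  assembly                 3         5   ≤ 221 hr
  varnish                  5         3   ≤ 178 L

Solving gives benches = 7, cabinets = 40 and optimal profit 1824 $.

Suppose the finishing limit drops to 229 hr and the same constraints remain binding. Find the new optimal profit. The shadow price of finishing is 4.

Δb = -6, so new z* = 1824 + (4)·(-6) = 1824 − 24 = 1800.

1800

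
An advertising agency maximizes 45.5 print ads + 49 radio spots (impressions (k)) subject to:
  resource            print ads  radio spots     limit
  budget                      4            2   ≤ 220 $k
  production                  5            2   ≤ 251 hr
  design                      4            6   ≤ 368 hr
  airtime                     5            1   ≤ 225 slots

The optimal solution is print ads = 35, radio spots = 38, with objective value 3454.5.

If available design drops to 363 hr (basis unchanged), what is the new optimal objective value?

At the optimum: budget uses 216 of 220 (slack = 4); production uses 251 of 251 (binding); design uses 368 of 368 (binding); airtime uses 213 of 225 (slack = 12).
Slack constraints have shadow price 0 (complementary slackness).
From A_Bᵀ y = c: 5·y_production + 4·y_design = 45.5; 2·y_production + 6·y_design = 49.
This yields shadow prices y_production = 3.5, y_design = 7.
Δz = y_design·Δb = 7 × (-5) = -35, so new z* = 3454.5 − 35 = 3419.5.

3419.5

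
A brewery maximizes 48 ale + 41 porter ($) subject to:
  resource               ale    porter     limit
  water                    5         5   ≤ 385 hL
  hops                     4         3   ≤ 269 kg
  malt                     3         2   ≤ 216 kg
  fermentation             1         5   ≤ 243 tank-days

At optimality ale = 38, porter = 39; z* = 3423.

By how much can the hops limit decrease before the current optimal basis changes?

Binding constraints: water, hops. The basis is B = [[5,5],[4,3]] with det -5.
Per unit decrease in hops, x* moves by d = (-1, 1).
The basis stays optimal until fermentation becomes binding; allowable decrease = 2.5 kg.

2.5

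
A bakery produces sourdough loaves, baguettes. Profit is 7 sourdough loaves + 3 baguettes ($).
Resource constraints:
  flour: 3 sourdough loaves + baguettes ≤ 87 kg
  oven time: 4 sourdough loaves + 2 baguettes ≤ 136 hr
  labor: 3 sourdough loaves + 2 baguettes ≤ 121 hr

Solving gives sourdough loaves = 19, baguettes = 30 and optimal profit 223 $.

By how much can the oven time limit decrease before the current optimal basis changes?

20

Binding constraints: flour, oven time. The basis is B = [[3,1],[4,2]] with det 2.
Per unit decrease in oven time, x* moves by d = (0.5, -1.5).
The basis stays optimal until baguettes reaches 0; allowable decrease = 20 hr.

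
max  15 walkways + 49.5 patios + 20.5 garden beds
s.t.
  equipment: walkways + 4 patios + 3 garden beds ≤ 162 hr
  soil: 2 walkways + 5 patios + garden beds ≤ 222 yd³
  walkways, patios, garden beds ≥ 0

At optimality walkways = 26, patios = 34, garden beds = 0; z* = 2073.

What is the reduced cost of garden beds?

At the optimum: equipment uses 162 of 162 (binding); soil uses 222 of 222 (binding).
Dual feasibility on the basic columns requires 1·y_equipment + 2·y_soil = 15, 4·y_equipment + 5·y_soil = 49.5.
→ y_equipment = 8 and y_soil = 3.5.
Reduced cost of garden beds: c₃ − yᵀa₃ = 20.5 − (8·3 + 3.5·1) = 20.5 − 27.5 = -7.

-7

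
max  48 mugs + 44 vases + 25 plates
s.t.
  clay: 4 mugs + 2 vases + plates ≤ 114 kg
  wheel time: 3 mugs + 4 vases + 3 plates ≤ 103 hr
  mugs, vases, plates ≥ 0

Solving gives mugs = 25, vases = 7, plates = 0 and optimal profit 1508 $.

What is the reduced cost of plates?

Both clay and wheel time are binding at x*.
The binding rows give the dual system: 4·y_clay + 3·y_wheel time = 48 and 2·y_clay + 4·y_wheel time = 44.
Solving: y_clay = 6, y_wheel time = 8.
Reduced cost of plates: c₃ − yᵀa₃ = 25 − (6·1 + 8·3) = 25 − 30 = -5.

-5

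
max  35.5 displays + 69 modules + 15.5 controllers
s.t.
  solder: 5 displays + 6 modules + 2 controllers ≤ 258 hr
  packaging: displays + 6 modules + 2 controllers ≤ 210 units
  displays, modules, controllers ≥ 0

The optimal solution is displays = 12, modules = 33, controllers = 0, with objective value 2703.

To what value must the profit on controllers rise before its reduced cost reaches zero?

At the optimum: solder uses 258 of 258 (binding); packaging uses 210 of 210 (binding).
The binding rows give the dual system: 5·y_solder + 1·y_packaging = 35.5 and 6·y_solder + 6·y_packaging = 69.
Solving: y_solder = 6, y_packaging = 5.5.
controllers enters the basis when its profit ≥ yᵀa₃ = 6·2 + 5.5·2 = 23.

23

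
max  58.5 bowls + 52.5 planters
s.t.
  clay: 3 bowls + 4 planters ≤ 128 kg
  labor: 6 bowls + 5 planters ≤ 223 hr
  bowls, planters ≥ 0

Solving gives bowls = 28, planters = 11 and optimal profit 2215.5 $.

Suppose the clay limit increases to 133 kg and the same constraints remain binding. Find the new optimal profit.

2228

At the optimum: clay uses 128 of 128 (binding); labor uses 223 of 223 (binding).
Dual feasibility on the basic columns requires 3·y_clay + 6·y_labor = 58.5, 4·y_clay + 5·y_labor = 52.5.
Solving: y_clay = 2.5, y_labor = 8.5.
Δz = y_clay·Δb = 2.5 × (5) = 12.5, so new z* = 2215.5 + 12.5 = 2228.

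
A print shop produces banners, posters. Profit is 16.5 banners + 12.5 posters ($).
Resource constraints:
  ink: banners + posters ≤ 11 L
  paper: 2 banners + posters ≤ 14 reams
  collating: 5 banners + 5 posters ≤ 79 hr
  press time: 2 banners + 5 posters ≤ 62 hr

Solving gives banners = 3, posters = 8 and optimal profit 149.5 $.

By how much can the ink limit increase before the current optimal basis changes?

2

Binding constraints: ink, paper. The basis is B = [[1,1],[2,1]] with det -1.
Per unit increase in ink, x* moves by d = (-1, 2).
The basis stays optimal until press time becomes binding; allowable increase = 2 L.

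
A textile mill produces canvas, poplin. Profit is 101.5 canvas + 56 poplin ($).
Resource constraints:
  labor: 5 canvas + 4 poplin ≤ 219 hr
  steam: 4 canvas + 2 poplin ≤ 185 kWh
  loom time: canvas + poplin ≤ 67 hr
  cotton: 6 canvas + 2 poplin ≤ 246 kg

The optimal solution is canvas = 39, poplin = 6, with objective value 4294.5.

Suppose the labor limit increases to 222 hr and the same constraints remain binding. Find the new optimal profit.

4323

Check each constraint at x*: labor 219/219 (tight); steam 168/185 (slack 17); loom time 45/67 (slack 22); cotton 246/246 (tight).
Since steam, loom time are not tight, their duals are 0.
Dual feasibility on the basic columns requires 5·y_labor + 6·y_cotton = 101.5, 4·y_labor + 2·y_cotton = 56.
This yields shadow prices y_labor = 9.5, y_cotton = 9.
Δz = y_labor·Δb = 9.5 × (3) = 28.5, so new z* = 4294.5 + 28.5 = 4323.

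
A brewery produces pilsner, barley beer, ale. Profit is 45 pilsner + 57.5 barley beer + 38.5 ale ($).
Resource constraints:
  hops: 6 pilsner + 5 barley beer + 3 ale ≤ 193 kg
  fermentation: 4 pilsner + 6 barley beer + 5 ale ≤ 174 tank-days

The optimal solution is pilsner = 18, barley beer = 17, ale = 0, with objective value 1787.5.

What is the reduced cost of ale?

-6.5

Check each constraint at x*: hops 193/193 (tight); fermentation 174/174 (tight).
The binding rows give the dual system: 6·y_hops + 4·y_fermentation = 45 and 5·y_hops + 6·y_fermentation = 57.5.
Solving: y_hops = 2.5, y_fermentation = 7.5.
Reduced cost of ale: c₃ − yᵀa₃ = 38.5 − (2.5·3 + 7.5·5) = 38.5 − 45 = -6.5.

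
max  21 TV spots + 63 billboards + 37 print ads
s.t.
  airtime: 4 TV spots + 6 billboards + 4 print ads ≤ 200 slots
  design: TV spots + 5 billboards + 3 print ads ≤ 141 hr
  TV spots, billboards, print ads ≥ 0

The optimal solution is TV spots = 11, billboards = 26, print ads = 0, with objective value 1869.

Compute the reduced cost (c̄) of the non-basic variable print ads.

-2

At the optimum: airtime uses 200 of 200 (binding); design uses 141 of 141 (binding).
From A_Bᵀ y = c: 4·y_airtime + 1·y_design = 21; 6·y_airtime + 5·y_design = 63.
Solving: y_airtime = 3, y_design = 9.
Reduced cost of print ads: c₃ − yᵀa₃ = 37 − (3·4 + 9·3) = 37 − 39 = -2.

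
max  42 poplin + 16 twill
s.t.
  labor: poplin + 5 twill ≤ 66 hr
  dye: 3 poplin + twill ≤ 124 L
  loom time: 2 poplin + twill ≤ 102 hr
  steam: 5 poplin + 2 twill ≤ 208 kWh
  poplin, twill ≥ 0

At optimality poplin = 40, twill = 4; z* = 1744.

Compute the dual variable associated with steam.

6

At the optimum: labor uses 60 of 66 (slack = 6); dye uses 124 of 124 (binding); loom time uses 84 of 102 (slack = 18); steam uses 208 of 208 (binding).
Since labor, loom time are not tight, their duals are 0.
From A_Bᵀ y = c: 3·y_dye + 5·y_steam = 42; 1·y_dye + 2·y_steam = 16.
This yields shadow prices y_dye = 4, y_steam = 6.
Shadow price of steam = 6.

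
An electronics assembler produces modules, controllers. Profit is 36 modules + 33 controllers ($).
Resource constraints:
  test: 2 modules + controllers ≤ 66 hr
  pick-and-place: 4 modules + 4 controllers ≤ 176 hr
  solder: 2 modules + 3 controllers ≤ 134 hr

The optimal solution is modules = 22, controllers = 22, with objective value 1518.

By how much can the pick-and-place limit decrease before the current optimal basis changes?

Binding constraints: test, pick-and-place. The basis is B = [[2,1],[4,4]] with det 4.
Per unit decrease in pick-and-place, x* moves by d = (0.25, -0.5).
The basis stays optimal until controllers reaches 0; allowable decrease = 44 hr.

44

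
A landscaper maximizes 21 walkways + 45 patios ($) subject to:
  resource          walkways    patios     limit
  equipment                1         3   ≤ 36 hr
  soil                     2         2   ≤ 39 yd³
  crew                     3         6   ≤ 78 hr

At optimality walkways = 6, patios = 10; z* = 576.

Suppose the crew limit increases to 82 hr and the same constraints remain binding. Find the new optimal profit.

600

Binding: equipment and crew. Non-binding: soil (7 unused).
Slack constraints have shadow price 0 (complementary slackness).
The binding rows give the dual system: 1·y_equipment + 3·y_crew = 21 and 3·y_equipment + 6·y_crew = 45.
Solving: y_equipment = 3, y_crew = 6.
Δz = y_crew·Δb = 6 × (4) = 24, so new z* = 576 + 24 = 600.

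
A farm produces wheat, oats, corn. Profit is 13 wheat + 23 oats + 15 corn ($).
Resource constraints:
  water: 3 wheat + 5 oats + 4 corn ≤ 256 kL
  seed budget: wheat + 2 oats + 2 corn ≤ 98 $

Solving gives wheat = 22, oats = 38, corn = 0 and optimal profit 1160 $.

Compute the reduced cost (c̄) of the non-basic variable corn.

-5

Both water and seed budget are binding at x*.
The binding rows give the dual system: 3·y_water + 1·y_seed budget = 13 and 5·y_water + 2·y_seed budget = 23.
Solving: y_water = 3, y_seed budget = 4.
Reduced cost of corn: c₃ − yᵀa₃ = 15 − (3·4 + 4·2) = 15 − 20 = -5.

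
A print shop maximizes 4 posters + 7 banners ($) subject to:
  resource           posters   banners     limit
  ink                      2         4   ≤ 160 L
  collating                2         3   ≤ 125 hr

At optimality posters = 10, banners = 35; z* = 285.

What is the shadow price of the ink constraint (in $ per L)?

1

Check each constraint at x*: ink 160/160 (tight); collating 125/125 (tight).
The binding rows give the dual system: 2·y_ink + 2·y_collating = 4 and 4·y_ink + 3·y_collating = 7.
This yields shadow prices y_ink = 1, y_collating = 1.
Shadow price of ink = 1.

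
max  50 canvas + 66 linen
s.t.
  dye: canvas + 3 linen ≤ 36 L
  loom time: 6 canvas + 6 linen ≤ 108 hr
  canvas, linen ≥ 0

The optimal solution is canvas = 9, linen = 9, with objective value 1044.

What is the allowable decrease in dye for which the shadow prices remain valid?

18

Binding constraints: dye, loom time. The basis is B = [[1,3],[6,6]] with det -12.
Per unit decrease in dye, x* moves by d = (0.5, -0.5).
The basis stays optimal until linen reaches 0; allowable decrease = 18 L.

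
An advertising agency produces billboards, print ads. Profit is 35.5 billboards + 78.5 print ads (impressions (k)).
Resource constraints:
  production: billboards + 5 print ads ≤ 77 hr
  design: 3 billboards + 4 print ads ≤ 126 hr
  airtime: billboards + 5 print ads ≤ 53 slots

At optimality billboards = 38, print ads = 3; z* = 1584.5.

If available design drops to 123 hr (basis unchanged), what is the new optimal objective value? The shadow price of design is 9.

Δb = -3, so new z* = 1584.5 + (9)·(-3) = 1584.5 − 27 = 1557.5.

1557.5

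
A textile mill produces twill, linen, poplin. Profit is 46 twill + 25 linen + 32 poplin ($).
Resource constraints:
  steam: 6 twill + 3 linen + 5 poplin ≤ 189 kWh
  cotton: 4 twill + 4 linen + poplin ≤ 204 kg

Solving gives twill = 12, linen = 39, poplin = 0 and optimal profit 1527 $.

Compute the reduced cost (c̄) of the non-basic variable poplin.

-4

Check each constraint at x*: steam 189/189 (tight); cotton 204/204 (tight).
Dual feasibility on the basic columns requires 6·y_steam + 4·y_cotton = 46, 3·y_steam + 4·y_cotton = 25.
Solving: y_steam = 7, y_cotton = 1.
Reduced cost of poplin: c₃ − yᵀa₃ = 32 − (7·5 + 1·1) = 32 − 36 = -4.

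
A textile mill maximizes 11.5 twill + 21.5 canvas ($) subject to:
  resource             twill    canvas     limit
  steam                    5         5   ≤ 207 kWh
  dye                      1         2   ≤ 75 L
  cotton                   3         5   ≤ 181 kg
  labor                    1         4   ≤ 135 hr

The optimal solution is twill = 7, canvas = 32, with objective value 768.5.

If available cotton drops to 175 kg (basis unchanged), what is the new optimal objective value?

747.5

Binding: cotton and labor. Non-binding: steam (12 unused), dye (4 unused).
Slack constraints have shadow price 0 (complementary slackness).
The binding rows give the dual system: 3·y_cotton + 1·y_labor = 11.5 and 5·y_cotton + 4·y_labor = 21.5.
→ y_cotton = 3.5 and y_labor = 1.
Δz = y_cotton·Δb = 3.5 × (-6) = -21, so new z* = 768.5 − 21 = 747.5.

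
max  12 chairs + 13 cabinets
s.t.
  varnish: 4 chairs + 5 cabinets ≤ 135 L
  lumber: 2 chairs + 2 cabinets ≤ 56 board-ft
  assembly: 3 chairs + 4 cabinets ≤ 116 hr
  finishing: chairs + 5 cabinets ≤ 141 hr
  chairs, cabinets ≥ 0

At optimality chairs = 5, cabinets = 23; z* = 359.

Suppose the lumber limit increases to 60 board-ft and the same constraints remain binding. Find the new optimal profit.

At the optimum: varnish uses 135 of 135 (binding); lumber uses 56 of 56 (binding); assembly uses 107 of 116 (slack = 9); finishing uses 120 of 141 (slack = 21).
Since assembly, finishing are not tight, their duals are 0.
The binding rows give the dual system: 4·y_varnish + 2·y_lumber = 12 and 5·y_varnish + 2·y_lumber = 13.
This yields shadow prices y_varnish = 1, y_lumber = 4.
Δz = y_lumber·Δb = 4 × (4) = 16, so new z* = 359 + 16 = 375.

375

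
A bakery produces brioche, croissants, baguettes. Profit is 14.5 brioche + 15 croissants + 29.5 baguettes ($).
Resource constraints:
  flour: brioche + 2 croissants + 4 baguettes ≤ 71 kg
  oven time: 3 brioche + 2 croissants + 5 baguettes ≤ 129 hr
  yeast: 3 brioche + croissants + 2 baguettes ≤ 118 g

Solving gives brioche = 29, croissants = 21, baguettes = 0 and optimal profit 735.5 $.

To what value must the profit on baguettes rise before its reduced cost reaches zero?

Check each constraint at x*: flour 71/71 (tight); oven time 129/129 (tight); yeast 108/118 (slack 10).
By complementary slackness, y = 0 for the non-binding constraint.
From A_Bᵀ y = c: 1·y_flour + 3·y_oven time = 14.5; 2·y_flour + 2·y_oven time = 15.
This yields shadow prices y_flour = 4, y_oven time = 3.5.
baguettes enters the basis when its profit ≥ yᵀa₃ = 4·4 + 3.5·5 = 33.5.

33.5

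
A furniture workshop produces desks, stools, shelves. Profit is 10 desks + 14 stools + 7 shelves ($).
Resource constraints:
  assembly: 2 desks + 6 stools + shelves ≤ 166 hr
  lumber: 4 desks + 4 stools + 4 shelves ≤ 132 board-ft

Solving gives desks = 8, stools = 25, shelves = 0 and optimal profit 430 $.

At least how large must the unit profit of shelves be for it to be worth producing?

Check each constraint at x*: assembly 166/166 (tight); lumber 132/132 (tight).
Dual feasibility on the basic columns requires 2·y_assembly + 4·y_lumber = 10, 6·y_assembly + 4·y_lumber = 14.
This yields shadow prices y_assembly = 1, y_lumber = 2.
shelves enters the basis when its profit ≥ yᵀa₃ = 1·1 + 2·4 = 9.

9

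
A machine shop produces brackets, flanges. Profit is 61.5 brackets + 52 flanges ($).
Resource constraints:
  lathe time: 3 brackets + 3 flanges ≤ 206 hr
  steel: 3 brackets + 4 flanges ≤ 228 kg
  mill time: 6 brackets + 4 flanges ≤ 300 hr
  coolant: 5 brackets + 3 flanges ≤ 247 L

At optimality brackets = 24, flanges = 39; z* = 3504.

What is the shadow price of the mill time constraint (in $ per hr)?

7.5

At the optimum: lathe time uses 189 of 206 (slack = 17); steel uses 228 of 228 (binding); mill time uses 300 of 300 (binding); coolant uses 237 of 247 (slack = 10).
Since lathe time, coolant are not tight, their duals are 0.
From A_Bᵀ y = c: 3·y_steel + 6·y_mill time = 61.5; 4·y_steel + 4·y_mill time = 52.
Solving: y_steel = 5.5, y_mill time = 7.5.
Shadow price of mill time = 7.5.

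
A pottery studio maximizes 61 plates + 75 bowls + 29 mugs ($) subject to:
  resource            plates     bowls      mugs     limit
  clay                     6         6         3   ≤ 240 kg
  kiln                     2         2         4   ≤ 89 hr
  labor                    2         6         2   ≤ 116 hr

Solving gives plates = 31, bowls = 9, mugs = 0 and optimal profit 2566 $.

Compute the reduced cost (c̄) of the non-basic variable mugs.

-5

Check each constraint at x*: clay 240/240 (tight); kiln 80/89 (slack 9); labor 116/116 (tight).
Since kiln is not tight, its dual is 0.
From A_Bᵀ y = c: 6·y_clay + 2·y_labor = 61; 6·y_clay + 6·y_labor = 75.
This yields shadow prices y_clay = 9, y_labor = 3.5.
Reduced cost of mugs: c₃ − yᵀa₃ = 29 − (9·3 + 3.5·2) = 29 − 34 = -5.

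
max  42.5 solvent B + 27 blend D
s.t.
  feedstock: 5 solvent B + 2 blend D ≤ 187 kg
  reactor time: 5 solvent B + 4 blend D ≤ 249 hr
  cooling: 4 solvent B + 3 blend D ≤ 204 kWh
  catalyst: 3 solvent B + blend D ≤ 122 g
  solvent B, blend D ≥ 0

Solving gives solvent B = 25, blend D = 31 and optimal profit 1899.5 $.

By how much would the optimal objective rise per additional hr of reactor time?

At the optimum: feedstock uses 187 of 187 (binding); reactor time uses 249 of 249 (binding); cooling uses 193 of 204 (slack = 11); catalyst uses 106 of 122 (slack = 16).
Since cooling, catalyst are not tight, their duals are 0.
Dual feasibility on the basic columns requires 5·y_feedstock + 5·y_reactor time = 42.5, 2·y_feedstock + 4·y_reactor time = 27.
→ y_feedstock = 3.5 and y_reactor time = 5.
Shadow price of reactor time = 5.

5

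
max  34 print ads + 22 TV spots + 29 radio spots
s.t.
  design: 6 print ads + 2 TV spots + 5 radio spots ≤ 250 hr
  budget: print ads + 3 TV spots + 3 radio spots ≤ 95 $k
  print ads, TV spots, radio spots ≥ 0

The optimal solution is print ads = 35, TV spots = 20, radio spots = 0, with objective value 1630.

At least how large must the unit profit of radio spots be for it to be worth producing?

Check each constraint at x*: design 250/250 (tight); budget 95/95 (tight).
Dual feasibility on the basic columns requires 6·y_design + 1·y_budget = 34, 2·y_design + 3·y_budget = 22.
Solving: y_design = 5, y_budget = 4.
radio spots enters the basis when its profit ≥ yᵀa₃ = 5·5 + 4·3 = 37.

37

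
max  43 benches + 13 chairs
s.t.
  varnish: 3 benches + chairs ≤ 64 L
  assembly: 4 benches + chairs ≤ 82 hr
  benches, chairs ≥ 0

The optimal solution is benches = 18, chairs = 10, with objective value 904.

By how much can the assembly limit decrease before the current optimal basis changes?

Binding constraints: varnish, assembly. The basis is B = [[3,1],[4,1]] with det -1.
Per unit decrease in assembly, x* moves by d = (-1, 3).
The basis stays optimal until benches reaches 0; allowable decrease = 18 hr.

18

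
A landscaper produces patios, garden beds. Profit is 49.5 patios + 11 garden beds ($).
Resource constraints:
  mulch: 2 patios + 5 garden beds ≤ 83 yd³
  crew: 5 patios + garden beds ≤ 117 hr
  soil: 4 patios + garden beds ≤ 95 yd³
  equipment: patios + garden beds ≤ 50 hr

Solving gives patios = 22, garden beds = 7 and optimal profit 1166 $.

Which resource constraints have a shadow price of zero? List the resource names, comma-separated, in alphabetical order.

equipment, mulch

mulch: 79/83 (slack 4)
crew: 117/117 (binding)
soil: 95/95 (binding)
equipment: 29/50 (slack 21)
By complementary slackness, a constraint with positive slack has shadow price 0 → equipment, mulch.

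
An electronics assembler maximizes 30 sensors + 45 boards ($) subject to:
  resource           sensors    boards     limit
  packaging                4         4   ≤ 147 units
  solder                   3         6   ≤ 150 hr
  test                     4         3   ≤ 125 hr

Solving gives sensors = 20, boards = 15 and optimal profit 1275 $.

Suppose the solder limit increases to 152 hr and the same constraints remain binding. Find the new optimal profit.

Check each constraint at x*: packaging 140/147 (slack 7); solder 150/150 (tight); test 125/125 (tight).
Since packaging is not tight, its dual is 0.
From A_Bᵀ y = c: 3·y_solder + 4·y_test = 30; 6·y_solder + 3·y_test = 45.
→ y_solder = 6 and y_test = 3.
Δz = y_solder·Δb = 6 × (2) = 12, so new z* = 1275 + 12 = 1287.

1287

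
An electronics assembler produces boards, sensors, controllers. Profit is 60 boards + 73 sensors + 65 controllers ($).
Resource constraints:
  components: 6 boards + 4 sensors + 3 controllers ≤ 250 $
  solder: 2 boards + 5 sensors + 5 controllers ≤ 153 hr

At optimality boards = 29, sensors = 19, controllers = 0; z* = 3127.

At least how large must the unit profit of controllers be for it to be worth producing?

66

Check each constraint at x*: components 250/250 (tight); solder 153/153 (tight).
Dual feasibility on the basic columns requires 6·y_components + 2·y_solder = 60, 4·y_components + 5·y_solder = 73.
This yields shadow prices y_components = 7, y_solder = 9.
controllers enters the basis when its profit ≥ yᵀa₃ = 7·3 + 9·5 = 66.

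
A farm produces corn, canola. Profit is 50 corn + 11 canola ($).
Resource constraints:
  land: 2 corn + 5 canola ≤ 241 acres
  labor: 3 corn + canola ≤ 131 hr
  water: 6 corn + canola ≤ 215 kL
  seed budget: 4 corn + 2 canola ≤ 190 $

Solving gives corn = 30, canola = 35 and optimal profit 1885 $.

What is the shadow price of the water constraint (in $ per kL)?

Check each constraint at x*: land 235/241 (slack 6); labor 125/131 (slack 6); water 215/215 (tight); seed budget 190/190 (tight).
Slack constraints have shadow price 0 (complementary slackness).
The binding rows give the dual system: 6·y_water + 4·y_seed budget = 50 and 1·y_water + 2·y_seed budget = 11.
This yields shadow prices y_water = 7, y_seed budget = 2.
Shadow price of water = 7.

7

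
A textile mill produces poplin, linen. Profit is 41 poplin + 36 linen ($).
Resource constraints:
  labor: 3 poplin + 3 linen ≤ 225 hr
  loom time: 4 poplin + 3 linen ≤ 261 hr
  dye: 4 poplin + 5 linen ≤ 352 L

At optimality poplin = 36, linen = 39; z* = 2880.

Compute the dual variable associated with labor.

7

Binding: labor and loom time. Non-binding: dye (13 unused).
By complementary slackness, y = 0 for the non-binding constraint.
From A_Bᵀ y = c: 3·y_labor + 4·y_loom time = 41; 3·y_labor + 3·y_loom time = 36.
Solving: y_labor = 7, y_loom time = 5.
Shadow price of labor = 7.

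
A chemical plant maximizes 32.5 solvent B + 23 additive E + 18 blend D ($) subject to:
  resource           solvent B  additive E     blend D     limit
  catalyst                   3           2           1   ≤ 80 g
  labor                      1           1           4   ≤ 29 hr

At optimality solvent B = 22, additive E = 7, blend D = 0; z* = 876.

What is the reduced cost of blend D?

-7.5

At the optimum: catalyst uses 80 of 80 (binding); labor uses 29 of 29 (binding).
Dual feasibility on the basic columns requires 3·y_catalyst + 1·y_labor = 32.5, 2·y_catalyst + 1·y_labor = 23.
Solving: y_catalyst = 9.5, y_labor = 4.
Reduced cost of blend D: c₃ − yᵀa₃ = 18 − (9.5·1 + 4·4) = 18 − 25.5 = -7.5.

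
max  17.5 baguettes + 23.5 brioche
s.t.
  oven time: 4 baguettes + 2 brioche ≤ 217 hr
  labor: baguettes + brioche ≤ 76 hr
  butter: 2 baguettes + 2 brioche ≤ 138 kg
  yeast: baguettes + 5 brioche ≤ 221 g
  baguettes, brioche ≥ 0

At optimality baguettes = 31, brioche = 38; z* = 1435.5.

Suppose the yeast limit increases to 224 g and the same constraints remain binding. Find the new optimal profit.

Binding: butter and yeast. Non-binding: oven time (17 unused), labor (7 unused).
By complementary slackness, y = 0 for the non-binding constraints.
Dual feasibility on the basic columns requires 2·y_butter + 1·y_yeast = 17.5, 2·y_butter + 5·y_yeast = 23.5.
Solving: y_butter = 8, y_yeast = 1.5.
Δz = y_yeast·Δb = 1.5 × (3) = 4.5, so new z* = 1435.5 + 4.5 = 1440.

1440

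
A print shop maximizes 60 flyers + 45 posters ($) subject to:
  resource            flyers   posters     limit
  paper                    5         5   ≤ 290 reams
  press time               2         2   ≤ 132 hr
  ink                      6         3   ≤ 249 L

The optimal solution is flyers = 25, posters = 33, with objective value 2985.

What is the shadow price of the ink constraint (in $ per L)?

Binding: paper and ink. Non-binding: press time (16 unused).
Slack constraints have shadow price 0 (complementary slackness).
Dual feasibility on the basic columns requires 5·y_paper + 6·y_ink = 60, 5·y_paper + 3·y_ink = 45.
This yields shadow prices y_paper = 6, y_ink = 5.
Shadow price of ink = 5.

5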